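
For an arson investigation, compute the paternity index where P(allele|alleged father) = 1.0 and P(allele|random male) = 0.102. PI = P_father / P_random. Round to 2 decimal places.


Paternity Index calculation:
PI = P(allele|father) / P(allele|random)
PI = 1.0 / 0.102
PI = 9.80

9.80


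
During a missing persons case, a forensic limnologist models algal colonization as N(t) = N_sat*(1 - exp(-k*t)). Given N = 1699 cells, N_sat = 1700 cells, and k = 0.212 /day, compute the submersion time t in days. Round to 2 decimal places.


PMSI from diatom colonization curve:
N / N_sat = 1699 / 1700 = 0.999412
1 - N/N_sat = 0.000588
ln(1 - N/N_sat) = -7.438784
t = -ln(1 - N/N_sat) / k = -(-7.438784) / 0.212 = 35.09 days

35.09


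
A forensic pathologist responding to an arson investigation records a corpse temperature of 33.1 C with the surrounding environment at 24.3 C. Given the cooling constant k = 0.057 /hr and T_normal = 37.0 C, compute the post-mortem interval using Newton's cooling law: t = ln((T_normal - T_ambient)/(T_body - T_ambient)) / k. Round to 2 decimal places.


Using Newton's law of cooling:
t = ln((T_normal - T_ambient) / (T_body - T_ambient)) / k
T_normal - T_ambient = 12.7
T_body - T_ambient = 8.8
Ratio = 1.443182
ln(ratio) = 0.36685
t = 0.36685 / 0.057 = 6.44 hours

6.44


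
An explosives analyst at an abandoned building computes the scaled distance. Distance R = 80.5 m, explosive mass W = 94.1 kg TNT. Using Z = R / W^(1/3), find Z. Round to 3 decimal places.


Scaled distance calculation:
W^(1/3) = 94.1^(1/3) = 4.548448
Z = R / W^(1/3) = 80.5 / 4.548448
Z = 17.698 m/kg^(1/3)

17.698


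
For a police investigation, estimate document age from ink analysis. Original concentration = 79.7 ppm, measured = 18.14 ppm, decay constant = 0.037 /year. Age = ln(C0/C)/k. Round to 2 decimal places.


Document age estimation:
C0/C = 79.7 / 18.14 = 4.393605
ln(C0/C) = 1.48015
t = 1.48015 / 0.037 = 40.00 years

40.00


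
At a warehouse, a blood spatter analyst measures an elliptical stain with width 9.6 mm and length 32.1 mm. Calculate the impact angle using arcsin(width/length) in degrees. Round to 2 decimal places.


Blood spatter impact angle calculation:
width / length = 9.6 / 32.1 = 0.299065
angle = arcsin(0.299065)
angle = 17.40 degrees

17.40


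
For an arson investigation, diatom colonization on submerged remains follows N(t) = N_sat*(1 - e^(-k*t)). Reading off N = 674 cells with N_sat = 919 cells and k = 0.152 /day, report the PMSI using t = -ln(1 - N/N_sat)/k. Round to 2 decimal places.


PMSI from diatom colonization curve:
N / N_sat = 674 / 919 = 0.733406
1 - N/N_sat = 0.266594
ln(1 - N/N_sat) = -1.322028
t = -ln(1 - N/N_sat) / k = -(-1.322028) / 0.152 = 8.70 days

8.70


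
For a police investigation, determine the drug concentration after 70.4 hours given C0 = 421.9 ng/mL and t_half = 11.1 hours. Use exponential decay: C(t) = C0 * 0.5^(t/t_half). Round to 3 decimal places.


Drug concentration decay:
Number of half-lives = t / t_half = 70.4 / 11.1 = 6.342342
Decay factor = 0.5^6.342342 = 0.01232437
C(t) = 421.9 * 0.01232437 = 5.200 ng/mL

5.200


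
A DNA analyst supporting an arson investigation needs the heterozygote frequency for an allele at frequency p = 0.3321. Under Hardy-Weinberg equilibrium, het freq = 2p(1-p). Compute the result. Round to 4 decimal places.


Hardy-Weinberg heterozygote frequency:
q = 1 - p = 1 - 0.3321 = 0.6679
2pq = 2 * 0.3321 * 0.6679 = 0.4436

0.4436


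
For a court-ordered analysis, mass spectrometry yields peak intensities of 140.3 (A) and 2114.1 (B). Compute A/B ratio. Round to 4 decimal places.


Spectral peak ratio:
Peak A = 140.3 counts
Peak B = 2114.1 counts
Ratio = 140.3 / 2114.1 = 0.0664

0.0664


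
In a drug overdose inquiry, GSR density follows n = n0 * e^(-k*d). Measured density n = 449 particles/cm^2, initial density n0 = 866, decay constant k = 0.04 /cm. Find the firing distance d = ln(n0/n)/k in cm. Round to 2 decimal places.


GSR distance calculation:
n0/n = 866 / 449 = 1.928731
ln(n0/n) = 0.656862
d = 0.656862 / 0.04 = 16.42 cm

16.42


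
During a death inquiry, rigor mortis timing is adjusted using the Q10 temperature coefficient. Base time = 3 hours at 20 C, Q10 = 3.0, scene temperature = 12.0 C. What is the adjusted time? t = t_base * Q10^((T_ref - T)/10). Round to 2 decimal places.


Rigor mortis time adjustment:
Exponent = (T_ref - T_actual) / 10 = (20 - 12.0) / 10 = 0.8
Q10 factor = 3.0^0.8 = 2.40822
t_adjusted = 3 * 2.40822 = 7.22 hours

7.22


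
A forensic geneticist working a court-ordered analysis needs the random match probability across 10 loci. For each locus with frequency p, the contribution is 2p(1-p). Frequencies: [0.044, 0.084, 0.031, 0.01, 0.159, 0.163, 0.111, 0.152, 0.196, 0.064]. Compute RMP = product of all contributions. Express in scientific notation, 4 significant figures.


Computing RMP for 10 loci:
Locus 1: 2 * 0.044 * 0.956 = 0.084128
Locus 2: 2 * 0.084 * 0.916 = 0.153888
Locus 3: 2 * 0.031 * 0.969 = 0.060078
Locus 4: 2 * 0.01 * 0.99 = 0.0198
Locus 5: 2 * 0.159 * 0.841 = 0.267438
Locus 6: 2 * 0.163 * 0.837 = 0.272862
Locus 7: 2 * 0.111 * 0.889 = 0.197358
Locus 8: 2 * 0.152 * 0.848 = 0.257792
Locus 9: 2 * 0.196 * 0.804 = 0.315168
Locus 10: 2 * 0.064 * 0.936 = 0.119808
RMP = 2.159e-09

2.159e-09


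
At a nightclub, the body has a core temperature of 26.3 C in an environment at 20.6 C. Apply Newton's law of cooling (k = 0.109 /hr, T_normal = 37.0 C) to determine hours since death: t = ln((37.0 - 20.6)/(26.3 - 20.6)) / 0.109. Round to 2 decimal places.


Using Newton's law of cooling:
t = ln((T_normal - T_ambient) / (T_body - T_ambient)) / k
T_normal - T_ambient = 16.4
T_body - T_ambient = 5.7
Ratio = 2.877193
ln(ratio) = 1.056815
t = 1.056815 / 0.109 = 9.70 hours

9.70


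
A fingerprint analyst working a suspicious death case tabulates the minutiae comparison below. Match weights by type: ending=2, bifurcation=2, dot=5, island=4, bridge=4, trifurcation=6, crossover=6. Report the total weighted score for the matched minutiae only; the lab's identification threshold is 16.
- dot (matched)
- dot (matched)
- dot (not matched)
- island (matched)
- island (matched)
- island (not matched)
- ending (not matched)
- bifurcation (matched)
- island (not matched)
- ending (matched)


Weighted minutiae match score:
  dot: matched, +5 (running total 5)
  dot: matched, +5 (running total 10)
  dot: not matched, +0
  island: matched, +4 (running total 14)
  island: matched, +4 (running total 18)
  island: not matched, +0
  ending: not matched, +0
  bifurcation: matched, +2 (running total 20)
  island: not matched, +0
  ending: matched, +2 (running total 22)
Total score = 22
Threshold = 16; verdict = identification

22


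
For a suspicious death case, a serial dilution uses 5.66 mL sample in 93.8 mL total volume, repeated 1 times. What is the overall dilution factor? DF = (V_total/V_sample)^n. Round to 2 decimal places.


Dilution factor calculation:
Single dilution = V_total / V_sample = 93.8 / 5.66 ≈ 16.572438
Number of dilutions = 1
Total DF = (93.8 / 5.66)^1 (full precision, rounded at the end) = 16.57

16.57


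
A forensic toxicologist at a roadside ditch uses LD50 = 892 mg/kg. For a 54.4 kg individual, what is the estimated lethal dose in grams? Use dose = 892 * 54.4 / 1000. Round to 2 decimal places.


Lethal dose calculation:
Lethal dose = LD50 * body_weight / 1000
= 892 * 54.4 / 1000
= 48524.8 / 1000
= 48.52 g

48.52


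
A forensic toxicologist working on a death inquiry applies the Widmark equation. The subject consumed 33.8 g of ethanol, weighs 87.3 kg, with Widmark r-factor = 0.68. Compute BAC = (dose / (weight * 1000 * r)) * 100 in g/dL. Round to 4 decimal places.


Applying the Widmark formula:
BAC = (dose_g / (body_wt * 1000 * r)) * 100
Denominator = 87.3 * 1000 * 0.68 = 59364
BAC = (33.8 / 59364) * 100
BAC = 0.0569 g/dL

0.0569


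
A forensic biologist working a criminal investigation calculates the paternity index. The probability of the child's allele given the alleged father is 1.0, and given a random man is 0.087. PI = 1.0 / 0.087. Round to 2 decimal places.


Paternity Index calculation:
PI = P(allele|father) / P(allele|random)
PI = 1.0 / 0.087
PI = 11.49

11.49


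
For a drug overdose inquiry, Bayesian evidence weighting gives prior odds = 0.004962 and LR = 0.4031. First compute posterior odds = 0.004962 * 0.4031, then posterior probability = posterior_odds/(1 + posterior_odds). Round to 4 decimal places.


Bayesian evidence evaluation:
Posterior odds = prior_odds * LR = 0.004962 * 0.4031 = 0.002000182
Posterior probability = posterior_odds / (1 + posterior_odds)
= 0.002000182 / (1 + 0.002000182)
= 0.002000182 / 1.002000182
= 0.0020

0.0020


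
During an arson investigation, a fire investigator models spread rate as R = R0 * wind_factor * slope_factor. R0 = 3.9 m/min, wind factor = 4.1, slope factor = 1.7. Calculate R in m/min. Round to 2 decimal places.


Fire spread rate calculation:
R = R0 * wind_factor * slope_factor
= 3.9 * 4.1 * 1.7
= 15.99 * 1.7
= 27.18 m/min

27.18


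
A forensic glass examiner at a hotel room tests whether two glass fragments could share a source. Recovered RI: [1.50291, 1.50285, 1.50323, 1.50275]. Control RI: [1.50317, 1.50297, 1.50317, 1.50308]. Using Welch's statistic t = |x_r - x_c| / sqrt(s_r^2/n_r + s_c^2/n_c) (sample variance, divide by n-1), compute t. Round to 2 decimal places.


Welch's t-criterion for glass RI comparison:
Recovered mean = sum / n_r = 6.01174 / 4 = 1.502935
Control mean = sum / n_c = 6.01239 / 4 = 1.5030975
Recovered sample variance s_r^2 = 4.30333e-08
Control sample variance s_c^2 = 9.025e-09
Welch SE (unpooled) = sqrt(s_r^2/n_r + s_c^2/n_c) = sqrt(1.07583e-08 + 2.25625e-09) = sqrt(1.30145e-08) = 0.000114081
|mean_r - mean_c| = 0.0001625
t = 0.0001625 / 0.000114081 = 1.42

1.42


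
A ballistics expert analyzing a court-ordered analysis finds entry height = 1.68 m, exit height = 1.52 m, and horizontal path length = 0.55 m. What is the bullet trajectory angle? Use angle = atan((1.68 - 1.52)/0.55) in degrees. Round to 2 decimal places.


Bullet trajectory angle:
Height difference = 1.68 - 1.52 = 0.16 m
angle = atan(0.16 / 0.55)
angle = atan(0.290909)
angle = 16.22 degrees

16.22


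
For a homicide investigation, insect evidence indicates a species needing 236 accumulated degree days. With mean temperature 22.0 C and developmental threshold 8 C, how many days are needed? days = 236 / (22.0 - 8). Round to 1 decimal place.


Insect development time:
Effective temperature = avg_temp - T_base = 22.0 - 8 = 14.0 C
Days = ADD / effective_temp = 236 / 14.0 = 16.9 days

16.9


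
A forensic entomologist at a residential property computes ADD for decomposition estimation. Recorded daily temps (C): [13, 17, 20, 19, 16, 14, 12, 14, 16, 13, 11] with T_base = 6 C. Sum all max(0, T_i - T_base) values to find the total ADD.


Computing ADD day by day:
Day 1: max(0, 13 - 6) = 7
Day 2: max(0, 17 - 6) = 11
Day 3: max(0, 20 - 6) = 14
Day 4: max(0, 19 - 6) = 13
Day 5: max(0, 16 - 6) = 10
Day 6: max(0, 14 - 6) = 8
Day 7: max(0, 12 - 6) = 6
Day 8: max(0, 14 - 6) = 8
Day 9: max(0, 16 - 6) = 10
Day 10: max(0, 13 - 6) = 7
Day 11: max(0, 11 - 6) = 5
Total ADD = 99

99


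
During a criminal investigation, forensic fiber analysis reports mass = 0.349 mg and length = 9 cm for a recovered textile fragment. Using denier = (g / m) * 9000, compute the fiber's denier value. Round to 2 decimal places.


Denier calculation:
Mass in grams = 0.349 mg / 1000 = 0.000349 g
Length in meters = 9 cm / 100 = 0.09 m
Linear density = mass / length = 0.000349 / 0.09 = 0.00387778 g/m
Denier = (g/m) * 9000 = 0.00387778 * 9000 = 34.90

34.90


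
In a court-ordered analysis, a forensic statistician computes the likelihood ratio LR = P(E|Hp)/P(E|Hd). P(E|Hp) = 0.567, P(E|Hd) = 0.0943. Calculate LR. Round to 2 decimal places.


Likelihood ratio calculation:
LR = P(E|Hp) / P(E|Hd)
LR = 0.567 / 0.0943
LR = 6.01

6.01


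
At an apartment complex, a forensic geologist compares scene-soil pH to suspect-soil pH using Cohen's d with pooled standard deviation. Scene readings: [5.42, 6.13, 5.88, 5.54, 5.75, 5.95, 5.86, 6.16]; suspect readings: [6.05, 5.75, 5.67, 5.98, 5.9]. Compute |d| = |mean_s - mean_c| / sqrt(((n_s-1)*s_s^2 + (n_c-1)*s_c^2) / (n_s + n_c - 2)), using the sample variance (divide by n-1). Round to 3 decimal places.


Pooled-variance Cohen's d for soil pH comparison:
Scene mean = 46.69 / 8 = 5.83625
Suspect mean = 29.35 / 5 = 5.87
Scene sample variance s_s^2 = 0.067855
Suspect sample variance s_c^2 = 0.02495
Pooled variance = ((n_s-1)*s_s^2 + (n_c-1)*s_c^2) / (n_s + n_c - 2) = 0.052253
Pooled SD = sqrt(0.052253) = 0.228589
Mean difference = -0.03375
|d| = |-0.03375| / 0.228589 = 0.148

0.148


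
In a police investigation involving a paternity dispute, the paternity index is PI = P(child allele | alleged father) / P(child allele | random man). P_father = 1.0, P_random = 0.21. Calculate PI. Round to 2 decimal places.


Paternity Index calculation:
PI = P(allele|father) / P(allele|random)
PI = 1.0 / 0.21
PI = 4.76

4.76


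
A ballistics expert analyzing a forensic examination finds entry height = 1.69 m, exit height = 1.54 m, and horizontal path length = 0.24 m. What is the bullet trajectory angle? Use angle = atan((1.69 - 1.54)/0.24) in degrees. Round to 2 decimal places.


Bullet trajectory angle:
Height difference = 1.69 - 1.54 = 0.15 m
angle = atan(0.15 / 0.24)
angle = atan(0.625)
angle = 32.01 degrees

32.01


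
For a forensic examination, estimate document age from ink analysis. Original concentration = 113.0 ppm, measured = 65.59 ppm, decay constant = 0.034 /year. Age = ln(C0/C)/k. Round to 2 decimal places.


Document age estimation:
C0/C = 113.0 / 65.59 = 1.722824
ln(C0/C) = 0.543965
t = 0.543965 / 0.034 = 16.00 years

16.00


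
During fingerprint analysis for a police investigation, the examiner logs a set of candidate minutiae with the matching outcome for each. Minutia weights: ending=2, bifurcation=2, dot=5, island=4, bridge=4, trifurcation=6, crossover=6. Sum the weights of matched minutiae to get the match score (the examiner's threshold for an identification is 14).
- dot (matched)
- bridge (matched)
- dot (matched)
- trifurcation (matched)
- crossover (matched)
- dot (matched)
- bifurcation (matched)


Weighted minutiae match score:
  dot: matched, +5 (running total 5)
  bridge: matched, +4 (running total 9)
  dot: matched, +5 (running total 14)
  trifurcation: matched, +6 (running total 20)
  crossover: matched, +6 (running total 26)
  dot: matched, +5 (running total 31)
  bifurcation: matched, +2 (running total 33)
Total score = 33
Threshold = 14; verdict = identification

33


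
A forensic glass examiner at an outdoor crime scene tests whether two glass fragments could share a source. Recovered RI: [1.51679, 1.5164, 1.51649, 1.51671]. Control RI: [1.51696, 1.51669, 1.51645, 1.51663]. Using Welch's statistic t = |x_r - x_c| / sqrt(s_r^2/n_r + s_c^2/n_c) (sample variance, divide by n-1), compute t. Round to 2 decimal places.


Welch's t-criterion for glass RI comparison:
Recovered mean = sum / n_r = 6.06639 / 4 = 1.5165975
Control mean = sum / n_c = 6.06673 / 4 = 1.5166825
Recovered sample variance s_r^2 = 3.3425e-08
Control sample variance s_c^2 = 4.4625e-08
Welch SE (unpooled) = sqrt(s_r^2/n_r + s_c^2/n_c) = sqrt(8.35625e-09 + 1.11563e-08) = sqrt(1.95125e-08) = 0.000139687
|mean_r - mean_c| = 8.5e-05
t = 8.5e-05 / 0.000139687 = 0.61

0.61


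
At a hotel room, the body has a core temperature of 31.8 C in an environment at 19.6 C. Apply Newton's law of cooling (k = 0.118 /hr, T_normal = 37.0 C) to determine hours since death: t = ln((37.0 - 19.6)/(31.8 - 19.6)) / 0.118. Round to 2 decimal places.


Using Newton's law of cooling:
t = ln((T_normal - T_ambient) / (T_body - T_ambient)) / k
T_normal - T_ambient = 17.4
T_body - T_ambient = 12.2
Ratio = 1.42623
ln(ratio) = 0.355035
t = 0.355035 / 0.118 = 3.01 hours

3.01


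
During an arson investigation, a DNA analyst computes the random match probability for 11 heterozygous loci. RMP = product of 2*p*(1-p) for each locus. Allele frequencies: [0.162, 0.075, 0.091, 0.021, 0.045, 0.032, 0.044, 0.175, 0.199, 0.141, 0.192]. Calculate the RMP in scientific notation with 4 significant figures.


Computing RMP for 11 loci:
Locus 1: 2 * 0.162 * 0.838 = 0.271512
Locus 2: 2 * 0.075 * 0.925 = 0.13875
Locus 3: 2 * 0.091 * 0.909 = 0.165438
Locus 4: 2 * 0.021 * 0.979 = 0.041118
Locus 5: 2 * 0.045 * 0.955 = 0.08595
Locus 6: 2 * 0.032 * 0.968 = 0.061952
Locus 7: 2 * 0.044 * 0.956 = 0.084128
Locus 8: 2 * 0.175 * 0.825 = 0.28875
Locus 9: 2 * 0.199 * 0.801 = 0.318798
Locus 10: 2 * 0.141 * 0.859 = 0.242238
Locus 11: 2 * 0.192 * 0.808 = 0.310272
RMP = 7.942e-10

7.942e-10


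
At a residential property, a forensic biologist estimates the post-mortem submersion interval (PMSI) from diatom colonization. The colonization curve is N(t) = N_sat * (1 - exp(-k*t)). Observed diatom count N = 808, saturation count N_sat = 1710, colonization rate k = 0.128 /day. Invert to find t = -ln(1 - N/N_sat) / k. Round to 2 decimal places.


PMSI from diatom colonization curve:
N / N_sat = 808 / 1710 = 0.472515
1 - N/N_sat = 0.527485
ln(1 - N/N_sat) = -0.639635
t = -ln(1 - N/N_sat) / k = -(-0.639635) / 0.128 = 5.00 days

5.00


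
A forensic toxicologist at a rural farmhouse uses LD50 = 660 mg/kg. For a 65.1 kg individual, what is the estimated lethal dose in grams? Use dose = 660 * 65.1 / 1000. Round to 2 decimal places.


Lethal dose calculation:
Lethal dose = LD50 * body_weight / 1000
= 660 * 65.1 / 1000
= 42966 / 1000
= 42.97 g

42.97


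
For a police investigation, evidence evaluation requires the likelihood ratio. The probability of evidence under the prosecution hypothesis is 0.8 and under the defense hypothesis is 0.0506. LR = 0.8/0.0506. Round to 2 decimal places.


Likelihood ratio calculation:
LR = P(E|Hp) / P(E|Hd)
LR = 0.8 / 0.0506
LR = 15.81

15.81


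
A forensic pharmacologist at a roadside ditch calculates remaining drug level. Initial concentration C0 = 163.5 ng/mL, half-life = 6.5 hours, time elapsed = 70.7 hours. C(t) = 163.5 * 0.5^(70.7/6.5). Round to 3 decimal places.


Drug concentration decay:
Number of half-lives = t / t_half = 70.7 / 6.5 = 10.876923
Decay factor = 0.5^10.876923 = 0.00053177
C(t) = 163.5 * 0.00053177 = 0.087 ng/mL

0.087


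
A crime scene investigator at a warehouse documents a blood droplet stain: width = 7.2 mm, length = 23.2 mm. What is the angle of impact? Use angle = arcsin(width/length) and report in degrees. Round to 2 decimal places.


Blood spatter impact angle calculation:
width / length = 7.2 / 23.2 = 0.310345
angle = arcsin(0.310345)
angle = 18.08 degrees

18.08


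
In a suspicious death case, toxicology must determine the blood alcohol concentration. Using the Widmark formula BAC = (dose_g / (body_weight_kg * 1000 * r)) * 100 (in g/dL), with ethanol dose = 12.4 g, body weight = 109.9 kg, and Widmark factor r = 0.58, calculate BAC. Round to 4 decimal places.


Applying the Widmark formula:
BAC = (dose_g / (body_wt * 1000 * r)) * 100
Denominator = 109.9 * 1000 * 0.58 = 63742
BAC = (12.4 / 63742) * 100
BAC = 0.0195 g/dL

0.0195


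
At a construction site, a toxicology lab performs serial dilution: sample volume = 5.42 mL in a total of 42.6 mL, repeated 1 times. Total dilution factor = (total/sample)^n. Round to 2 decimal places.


Dilution factor calculation:
Single dilution = V_total / V_sample = 42.6 / 5.42 ≈ 7.859779
Number of dilutions = 1
Total DF = (42.6 / 5.42)^1 (full precision, rounded at the end) = 7.86

7.86


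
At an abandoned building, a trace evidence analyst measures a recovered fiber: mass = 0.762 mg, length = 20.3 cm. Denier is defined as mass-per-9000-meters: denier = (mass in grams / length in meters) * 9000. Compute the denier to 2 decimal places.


Denier calculation:
Mass in grams = 0.762 mg / 1000 = 0.000762 g
Length in meters = 20.3 cm / 100 = 0.203 m
Linear density = mass / length = 0.000762 / 0.203 = 0.00375369 g/m
Denier = (g/m) * 9000 = 0.00375369 * 9000 = 33.78

33.78


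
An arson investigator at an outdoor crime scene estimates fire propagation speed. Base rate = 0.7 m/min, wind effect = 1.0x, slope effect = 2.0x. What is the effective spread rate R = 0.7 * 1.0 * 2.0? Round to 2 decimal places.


Fire spread rate calculation:
R = R0 * wind_factor * slope_factor
= 0.7 * 1.0 * 2.0
= 0.7 * 2.0
= 1.40 m/min

1.40


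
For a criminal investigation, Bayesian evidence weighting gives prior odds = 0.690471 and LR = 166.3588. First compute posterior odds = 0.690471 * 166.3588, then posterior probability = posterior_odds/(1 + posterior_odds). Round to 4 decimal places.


Bayesian evidence evaluation:
Posterior odds = prior_odds * LR = 0.690471 * 166.3588 = 114.8659
Posterior probability = posterior_odds / (1 + posterior_odds)
= 114.8659 / (1 + 114.8659)
= 114.8659 / 115.8659
= 0.9914

0.9914


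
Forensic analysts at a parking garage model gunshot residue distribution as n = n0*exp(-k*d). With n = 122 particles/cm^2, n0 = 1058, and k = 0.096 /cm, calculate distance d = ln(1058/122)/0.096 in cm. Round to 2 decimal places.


GSR distance calculation:
n0/n = 1058 / 122 = 8.672131
ln(n0/n) = 2.160115
d = 2.160115 / 0.096 = 22.50 cm

22.50


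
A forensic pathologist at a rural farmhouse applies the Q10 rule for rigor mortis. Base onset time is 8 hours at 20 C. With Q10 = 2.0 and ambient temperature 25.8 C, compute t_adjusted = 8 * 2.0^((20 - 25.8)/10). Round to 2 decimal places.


Rigor mortis time adjustment:
Exponent = (T_ref - T_actual) / 10 = (20 - 25.8) / 10 = -0.58
Q10 factor = 2.0^-0.58 = 0.66896
t_adjusted = 8 * 0.66896 = 5.35 hours

5.35


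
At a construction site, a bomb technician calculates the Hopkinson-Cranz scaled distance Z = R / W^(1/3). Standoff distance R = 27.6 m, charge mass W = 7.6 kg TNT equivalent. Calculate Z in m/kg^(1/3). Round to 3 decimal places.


Scaled distance calculation:
W^(1/3) = 7.6^(1/3) = 1.966095
Z = R / W^(1/3) = 27.6 / 1.966095
Z = 14.038 m/kg^(1/3)

14.038


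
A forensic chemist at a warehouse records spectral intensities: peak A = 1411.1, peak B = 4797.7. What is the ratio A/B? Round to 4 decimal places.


Spectral peak ratio:
Peak A = 1411.1 counts
Peak B = 4797.7 counts
Ratio = 1411.1 / 4797.7 = 0.2941

0.2941


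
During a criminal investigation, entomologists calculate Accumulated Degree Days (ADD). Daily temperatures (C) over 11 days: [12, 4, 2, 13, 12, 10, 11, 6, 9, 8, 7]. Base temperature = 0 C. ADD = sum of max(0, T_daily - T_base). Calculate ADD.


Computing ADD day by day:
Day 1: max(0, 12 - 0) = 12
Day 2: max(0, 4 - 0) = 4
Day 3: max(0, 2 - 0) = 2
Day 4: max(0, 13 - 0) = 13
Day 5: max(0, 12 - 0) = 12
Day 6: max(0, 10 - 0) = 10
Day 7: max(0, 11 - 0) = 11
Day 8: max(0, 6 - 0) = 6
Day 9: max(0, 9 - 0) = 9
Day 10: max(0, 8 - 0) = 8
Day 11: max(0, 7 - 0) = 7
Total ADD = 94

94


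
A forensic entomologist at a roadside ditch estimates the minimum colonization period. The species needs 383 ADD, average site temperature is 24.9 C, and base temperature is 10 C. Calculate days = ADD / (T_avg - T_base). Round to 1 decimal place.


Insect development time:
Effective temperature = avg_temp - T_base = 24.9 - 10 = 14.9 C
Days = ADD / effective_temp = 383 / 14.9 = 25.7 days

25.7


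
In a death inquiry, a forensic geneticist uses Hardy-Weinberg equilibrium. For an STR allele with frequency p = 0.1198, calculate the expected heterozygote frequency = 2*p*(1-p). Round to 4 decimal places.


Hardy-Weinberg heterozygote frequency:
q = 1 - p = 1 - 0.1198 = 0.8802
2pq = 2 * 0.1198 * 0.8802 = 0.2109

0.2109


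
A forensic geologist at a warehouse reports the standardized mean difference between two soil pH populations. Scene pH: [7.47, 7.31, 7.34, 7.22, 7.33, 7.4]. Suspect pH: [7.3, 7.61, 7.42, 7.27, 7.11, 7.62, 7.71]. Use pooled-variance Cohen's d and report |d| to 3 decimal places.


Pooled-variance Cohen's d for soil pH comparison:
Scene mean = 44.07 / 6 = 7.345
Suspect mean = 52.04 / 7 = 7.434286
Scene sample variance s_s^2 = 0.00715
Suspect sample variance s_c^2 = 0.048629
Pooled variance = ((n_s-1)*s_s^2 + (n_c-1)*s_c^2) / (n_s + n_c - 2) = 0.029775
Pooled SD = sqrt(0.029775) = 0.172554
Mean difference = -0.089286
|d| = |-0.089286| / 0.172554 = 0.517

0.517


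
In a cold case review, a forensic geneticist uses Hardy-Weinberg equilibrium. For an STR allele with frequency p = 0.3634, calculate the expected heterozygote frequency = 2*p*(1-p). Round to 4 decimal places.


Hardy-Weinberg heterozygote frequency:
q = 1 - p = 1 - 0.3634 = 0.6366
2pq = 2 * 0.3634 * 0.6366 = 0.4627

0.4627


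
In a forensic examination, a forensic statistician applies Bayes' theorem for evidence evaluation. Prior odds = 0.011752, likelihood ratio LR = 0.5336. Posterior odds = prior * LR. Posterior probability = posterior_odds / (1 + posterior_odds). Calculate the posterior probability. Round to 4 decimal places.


Bayesian evidence evaluation:
Posterior odds = prior_odds * LR = 0.011752 * 0.5336 = 0.006270867
Posterior probability = posterior_odds / (1 + posterior_odds)
= 0.006270867 / (1 + 0.006270867)
= 0.006270867 / 1.006270867
= 0.0062

0.0062


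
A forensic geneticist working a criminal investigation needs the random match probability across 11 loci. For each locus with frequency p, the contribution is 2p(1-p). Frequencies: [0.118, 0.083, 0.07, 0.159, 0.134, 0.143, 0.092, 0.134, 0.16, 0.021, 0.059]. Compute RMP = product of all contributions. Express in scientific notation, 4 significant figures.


Computing RMP for 11 loci:
Locus 1: 2 * 0.118 * 0.882 = 0.208152
Locus 2: 2 * 0.083 * 0.917 = 0.152222
Locus 3: 2 * 0.07 * 0.93 = 0.1302
Locus 4: 2 * 0.159 * 0.841 = 0.267438
Locus 5: 2 * 0.134 * 0.866 = 0.232088
Locus 6: 2 * 0.143 * 0.857 = 0.245102
Locus 7: 2 * 0.092 * 0.908 = 0.167072
Locus 8: 2 * 0.134 * 0.866 = 0.232088
Locus 9: 2 * 0.16 * 0.84 = 0.2688
Locus 10: 2 * 0.021 * 0.979 = 0.041118
Locus 11: 2 * 0.059 * 0.941 = 0.111038
RMP = 2.987e-09

2.987e-09


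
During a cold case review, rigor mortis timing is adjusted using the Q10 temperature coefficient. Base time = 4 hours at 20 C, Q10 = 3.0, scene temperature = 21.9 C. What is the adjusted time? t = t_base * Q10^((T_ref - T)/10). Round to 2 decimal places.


Rigor mortis time adjustment:
Exponent = (T_ref - T_actual) / 10 = (20 - 21.9) / 10 = -0.19
Q10 factor = 3.0^-0.19 = 0.81161
t_adjusted = 4 * 0.81161 = 3.25 hours

3.25


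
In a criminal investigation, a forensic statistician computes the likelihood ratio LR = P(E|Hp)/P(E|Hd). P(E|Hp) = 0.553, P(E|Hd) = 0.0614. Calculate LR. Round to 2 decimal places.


Likelihood ratio calculation:
LR = P(E|Hp) / P(E|Hd)
LR = 0.553 / 0.0614
LR = 9.01

9.01


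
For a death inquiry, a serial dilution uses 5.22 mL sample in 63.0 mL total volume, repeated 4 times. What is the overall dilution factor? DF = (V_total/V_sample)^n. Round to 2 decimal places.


Dilution factor calculation:
Single dilution = V_total / V_sample = 63.0 / 5.22 ≈ 12.068966
Number of dilutions = 4
Total DF = (63.0 / 5.22)^4 (full precision, rounded at the end) = 21216.81

21216.81


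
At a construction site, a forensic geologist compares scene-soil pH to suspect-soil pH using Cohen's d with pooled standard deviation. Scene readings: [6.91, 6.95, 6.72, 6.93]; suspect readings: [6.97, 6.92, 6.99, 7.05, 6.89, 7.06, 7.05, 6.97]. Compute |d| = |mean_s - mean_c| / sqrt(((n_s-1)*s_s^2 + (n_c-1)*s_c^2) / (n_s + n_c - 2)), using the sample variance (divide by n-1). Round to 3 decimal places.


Pooled-variance Cohen's d for soil pH comparison:
Scene mean = 27.51 / 4 = 6.8775
Suspect mean = 55.9 / 8 = 6.9875
Scene sample variance s_s^2 = 0.011292
Suspect sample variance s_c^2 = 0.003964
Pooled variance = ((n_s-1)*s_s^2 + (n_c-1)*s_c^2) / (n_s + n_c - 2) = 0.006163
Pooled SD = sqrt(0.006163) = 0.078505
Mean difference = -0.11
|d| = |-0.11| / 0.078505 = 1.401

1.401


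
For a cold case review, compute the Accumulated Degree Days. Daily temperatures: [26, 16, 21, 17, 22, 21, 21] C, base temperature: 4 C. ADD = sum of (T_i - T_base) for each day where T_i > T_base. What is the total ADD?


Computing ADD day by day:
Day 1: max(0, 26 - 4) = 22
Day 2: max(0, 16 - 4) = 12
Day 3: max(0, 21 - 4) = 17
Day 4: max(0, 17 - 4) = 13
Day 5: max(0, 22 - 4) = 18
Day 6: max(0, 21 - 4) = 17
Day 7: max(0, 21 - 4) = 17
Total ADD = 116

116


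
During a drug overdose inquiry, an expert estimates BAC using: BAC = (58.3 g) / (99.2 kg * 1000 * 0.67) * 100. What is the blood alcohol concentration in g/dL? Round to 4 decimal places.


Applying the Widmark formula:
BAC = (dose_g / (body_wt * 1000 * r)) * 100
Denominator = 99.2 * 1000 * 0.67 = 66464
BAC = (58.3 / 66464) * 100
BAC = 0.0877 g/dL

0.0877


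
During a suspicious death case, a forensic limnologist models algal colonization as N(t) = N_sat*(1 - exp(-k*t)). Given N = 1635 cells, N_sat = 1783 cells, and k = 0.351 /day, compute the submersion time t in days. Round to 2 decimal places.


PMSI from diatom colonization curve:
N / N_sat = 1635 / 1783 = 0.916994
1 - N/N_sat = 0.083006
ln(1 - N/N_sat) = -2.488842
t = -ln(1 - N/N_sat) / k = -(-2.488842) / 0.351 = 7.09 days

7.09


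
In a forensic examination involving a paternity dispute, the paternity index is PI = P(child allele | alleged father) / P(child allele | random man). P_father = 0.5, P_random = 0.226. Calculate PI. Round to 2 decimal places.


Paternity Index calculation:
PI = P(allele|father) / P(allele|random)
PI = 0.5 / 0.226
PI = 2.21

2.21


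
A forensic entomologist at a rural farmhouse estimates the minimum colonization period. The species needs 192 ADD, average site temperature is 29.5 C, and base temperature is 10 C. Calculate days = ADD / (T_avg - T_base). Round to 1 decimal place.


Insect development time:
Effective temperature = avg_temp - T_base = 29.5 - 10 = 19.5 C
Days = ADD / effective_temp = 192 / 19.5 = 9.8 days

9.8


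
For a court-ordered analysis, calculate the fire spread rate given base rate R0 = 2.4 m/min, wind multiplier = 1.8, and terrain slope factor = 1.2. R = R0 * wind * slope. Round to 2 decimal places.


Fire spread rate calculation:
R = R0 * wind_factor * slope_factor
= 2.4 * 1.8 * 1.2
= 4.32 * 1.2
= 5.18 m/min

5.18


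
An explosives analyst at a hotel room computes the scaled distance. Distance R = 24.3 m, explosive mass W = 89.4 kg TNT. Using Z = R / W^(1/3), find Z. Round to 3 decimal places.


Scaled distance calculation:
W^(1/3) = 89.4^(1/3) = 4.471424
Z = R / W^(1/3) = 24.3 / 4.471424
Z = 5.435 m/kg^(1/3)

5.435


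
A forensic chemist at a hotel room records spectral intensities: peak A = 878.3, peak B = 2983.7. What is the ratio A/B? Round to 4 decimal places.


Spectral peak ratio:
Peak A = 878.3 counts
Peak B = 2983.7 counts
Ratio = 878.3 / 2983.7 = 0.2944

0.2944


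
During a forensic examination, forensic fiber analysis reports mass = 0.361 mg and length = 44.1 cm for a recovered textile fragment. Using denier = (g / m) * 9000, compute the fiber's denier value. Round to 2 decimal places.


Denier calculation:
Mass in grams = 0.361 mg / 1000 = 0.000361 g
Length in meters = 44.1 cm / 100 = 0.441 m
Linear density = mass / length = 0.000361 / 0.441 = 0.00081859 g/m
Denier = (g/m) * 9000 = 0.00081859 * 9000 = 7.37

7.37


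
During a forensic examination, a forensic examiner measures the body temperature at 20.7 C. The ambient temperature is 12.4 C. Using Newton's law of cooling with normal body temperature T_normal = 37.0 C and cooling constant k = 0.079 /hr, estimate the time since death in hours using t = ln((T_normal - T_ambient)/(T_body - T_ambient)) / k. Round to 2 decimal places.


Using Newton's law of cooling:
t = ln((T_normal - T_ambient) / (T_body - T_ambient)) / k
T_normal - T_ambient = 24.6
T_body - T_ambient = 8.3
Ratio = 2.963855
ln(ratio) = 1.086491
t = 1.086491 / 0.079 = 13.75 hours

13.75


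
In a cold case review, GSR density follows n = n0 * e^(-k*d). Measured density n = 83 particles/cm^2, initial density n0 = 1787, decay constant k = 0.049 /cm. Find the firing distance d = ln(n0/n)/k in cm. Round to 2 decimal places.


GSR distance calculation:
n0/n = 1787 / 83 = 21.53012
ln(n0/n) = 3.069453
d = 3.069453 / 0.049 = 62.64 cm

62.64


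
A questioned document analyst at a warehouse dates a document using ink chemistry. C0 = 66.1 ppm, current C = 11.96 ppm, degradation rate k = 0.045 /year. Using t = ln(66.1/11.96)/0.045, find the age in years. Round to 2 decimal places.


Document age estimation:
C0/C = 66.1 / 11.96 = 5.526756
ln(C0/C) = 1.709601
t = 1.709601 / 0.045 = 37.99 years

37.99


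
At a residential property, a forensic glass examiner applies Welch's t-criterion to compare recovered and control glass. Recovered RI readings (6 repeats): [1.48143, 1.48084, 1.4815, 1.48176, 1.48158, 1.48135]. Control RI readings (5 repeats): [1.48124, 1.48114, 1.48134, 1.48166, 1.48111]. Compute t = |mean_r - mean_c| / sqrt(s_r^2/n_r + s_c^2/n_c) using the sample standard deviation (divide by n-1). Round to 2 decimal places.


Welch's t-criterion for glass RI comparison:
Recovered mean = sum / n_r = 8.88846 / 6 = 1.48141
Control mean = sum / n_c = 7.40649 / 5 = 1.481298
Recovered sample variance s_r^2 = 9.768e-08
Control sample variance s_c^2 = 4.912e-08
Welch SE (unpooled) = sqrt(s_r^2/n_r + s_c^2/n_c) = sqrt(1.628e-08 + 9.824e-09) = sqrt(2.6104e-08) = 0.000161567
|mean_r - mean_c| = 0.000112
t = 0.000112 / 0.000161567 = 0.69

0.69


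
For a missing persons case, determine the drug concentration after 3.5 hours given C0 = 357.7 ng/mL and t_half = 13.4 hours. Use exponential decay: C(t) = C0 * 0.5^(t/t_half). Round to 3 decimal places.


Drug concentration decay:
Number of half-lives = t / t_half = 3.5 / 13.4 = 0.261194
Decay factor = 0.5^0.261194 = 0.83439707
C(t) = 357.7 * 0.83439707 = 298.464 ng/mL

298.464


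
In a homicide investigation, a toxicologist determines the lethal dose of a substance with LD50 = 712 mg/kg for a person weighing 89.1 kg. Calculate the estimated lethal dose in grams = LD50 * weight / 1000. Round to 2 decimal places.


Lethal dose calculation:
Lethal dose = LD50 * body_weight / 1000
= 712 * 89.1 / 1000
= 63439.2 / 1000
= 63.44 g

63.44


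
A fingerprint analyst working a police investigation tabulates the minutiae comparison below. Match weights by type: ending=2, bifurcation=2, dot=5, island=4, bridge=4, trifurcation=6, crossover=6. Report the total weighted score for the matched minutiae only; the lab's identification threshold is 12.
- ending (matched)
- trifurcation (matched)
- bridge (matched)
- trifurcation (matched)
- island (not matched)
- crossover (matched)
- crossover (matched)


Weighted minutiae match score:
  ending: matched, +2 (running total 2)
  trifurcation: matched, +6 (running total 8)
  bridge: matched, +4 (running total 12)
  trifurcation: matched, +6 (running total 18)
  island: not matched, +0
  crossover: matched, +6 (running total 24)
  crossover: matched, +6 (running total 30)
Total score = 30
Threshold = 12; verdict = identification

30


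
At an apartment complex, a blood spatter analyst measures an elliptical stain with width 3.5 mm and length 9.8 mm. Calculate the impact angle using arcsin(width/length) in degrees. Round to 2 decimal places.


Blood spatter impact angle calculation:
width / length = 3.5 / 9.8 = 0.357143
angle = arcsin(0.357143)
angle = 20.92 degrees

20.92


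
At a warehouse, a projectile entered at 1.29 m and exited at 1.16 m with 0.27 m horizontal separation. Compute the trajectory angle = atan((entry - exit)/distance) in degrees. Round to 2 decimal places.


Bullet trajectory angle:
Height difference = 1.29 - 1.16 = 0.13 m
angle = atan(0.13 / 0.27)
angle = atan(0.481481)
angle = 25.71 degrees

25.71


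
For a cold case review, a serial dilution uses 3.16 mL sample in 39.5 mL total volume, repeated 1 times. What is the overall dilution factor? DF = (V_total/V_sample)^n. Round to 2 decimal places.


Dilution factor calculation:
Single dilution = V_total / V_sample = 39.5 / 3.16 ≈ 12.5
Number of dilutions = 1
Total DF = (39.5 / 3.16)^1 (full precision, rounded at the end) = 12.50

12.50


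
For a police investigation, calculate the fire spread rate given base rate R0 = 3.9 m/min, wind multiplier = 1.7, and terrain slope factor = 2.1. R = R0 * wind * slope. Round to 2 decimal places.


Fire spread rate calculation:
R = R0 * wind_factor * slope_factor
= 3.9 * 1.7 * 2.1
= 6.63 * 2.1
= 13.92 m/min

13.92


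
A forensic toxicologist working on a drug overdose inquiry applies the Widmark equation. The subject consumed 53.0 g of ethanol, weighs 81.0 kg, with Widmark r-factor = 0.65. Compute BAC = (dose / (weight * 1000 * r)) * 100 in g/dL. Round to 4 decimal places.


Applying the Widmark formula:
BAC = (dose_g / (body_wt * 1000 * r)) * 100
Denominator = 81.0 * 1000 * 0.65 = 52650
BAC = (53.0 / 52650) * 100
BAC = 0.1007 g/dL

0.1007


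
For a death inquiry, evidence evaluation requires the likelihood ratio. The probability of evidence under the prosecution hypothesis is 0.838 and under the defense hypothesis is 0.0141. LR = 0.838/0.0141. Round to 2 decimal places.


Likelihood ratio calculation:
LR = P(E|Hp) / P(E|Hd)
LR = 0.838 / 0.0141
LR = 59.43

59.43


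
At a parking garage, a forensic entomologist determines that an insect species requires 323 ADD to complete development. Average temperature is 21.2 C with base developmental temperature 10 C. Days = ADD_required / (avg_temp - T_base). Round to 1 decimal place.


Insect development time:
Effective temperature = avg_temp - T_base = 21.2 - 10 = 11.2 C
Days = ADD / effective_temp = 323 / 11.2 = 28.8 days

28.8


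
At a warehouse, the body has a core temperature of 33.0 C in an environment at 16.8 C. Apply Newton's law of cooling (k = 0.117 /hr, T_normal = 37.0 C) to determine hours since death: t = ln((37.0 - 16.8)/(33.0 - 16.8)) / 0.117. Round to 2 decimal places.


Using Newton's law of cooling:
t = ln((T_normal - T_ambient) / (T_body - T_ambient)) / k
T_normal - T_ambient = 20.2
T_body - T_ambient = 16.2
Ratio = 1.246914
ln(ratio) = 0.220672
t = 0.220672 / 0.117 = 1.89 hours

1.89


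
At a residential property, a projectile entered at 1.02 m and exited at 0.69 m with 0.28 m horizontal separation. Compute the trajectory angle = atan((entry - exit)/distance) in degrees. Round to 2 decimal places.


Bullet trajectory angle:
Height difference = 1.02 - 0.69 = 0.33 m
angle = atan(0.33 / 0.28)
angle = atan(1.178571)
angle = 49.69 degrees

49.69


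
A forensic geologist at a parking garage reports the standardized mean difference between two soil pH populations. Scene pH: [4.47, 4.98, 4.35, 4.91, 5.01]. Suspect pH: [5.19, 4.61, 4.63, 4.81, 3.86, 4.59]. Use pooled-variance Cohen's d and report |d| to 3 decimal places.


Pooled-variance Cohen's d for soil pH comparison:
Scene mean = 23.72 / 5 = 4.744
Suspect mean = 27.69 / 6 = 4.615
Scene sample variance s_s^2 = 0.09608
Suspect sample variance s_c^2 = 0.18791
Pooled variance = ((n_s-1)*s_s^2 + (n_c-1)*s_c^2) / (n_s + n_c - 2) = 0.147097
Pooled SD = sqrt(0.147097) = 0.383532
Mean difference = 0.129
|d| = |0.129| / 0.383532 = 0.336

0.336


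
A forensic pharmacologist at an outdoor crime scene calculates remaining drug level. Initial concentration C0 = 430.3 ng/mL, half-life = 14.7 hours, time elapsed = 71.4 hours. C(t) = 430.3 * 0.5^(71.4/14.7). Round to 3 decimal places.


Drug concentration decay:
Number of half-lives = t / t_half = 71.4 / 14.7 = 4.857143
Decay factor = 0.5^4.857143 = 0.03450279
C(t) = 430.3 * 0.03450279 = 14.847 ng/mL

14.847


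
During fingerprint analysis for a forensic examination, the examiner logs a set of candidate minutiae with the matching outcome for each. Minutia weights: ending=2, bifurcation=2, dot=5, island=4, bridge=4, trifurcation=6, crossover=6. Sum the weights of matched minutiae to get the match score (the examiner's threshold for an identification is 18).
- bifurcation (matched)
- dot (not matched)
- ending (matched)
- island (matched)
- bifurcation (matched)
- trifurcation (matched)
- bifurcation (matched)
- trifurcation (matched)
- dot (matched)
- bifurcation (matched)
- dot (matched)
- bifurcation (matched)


Weighted minutiae match score:
  bifurcation: matched, +2 (running total 2)
  dot: not matched, +0
  ending: matched, +2 (running total 4)
  island: matched, +4 (running total 8)
  bifurcation: matched, +2 (running total 10)
  trifurcation: matched, +6 (running total 16)
  bifurcation: matched, +2 (running total 18)
  trifurcation: matched, +6 (running total 24)
  dot: matched, +5 (running total 29)
  bifurcation: matched, +2 (running total 31)
  dot: matched, +5 (running total 36)
  bifurcation: matched, +2 (running total 38)
Total score = 38
Threshold = 18; verdict = identification

38
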